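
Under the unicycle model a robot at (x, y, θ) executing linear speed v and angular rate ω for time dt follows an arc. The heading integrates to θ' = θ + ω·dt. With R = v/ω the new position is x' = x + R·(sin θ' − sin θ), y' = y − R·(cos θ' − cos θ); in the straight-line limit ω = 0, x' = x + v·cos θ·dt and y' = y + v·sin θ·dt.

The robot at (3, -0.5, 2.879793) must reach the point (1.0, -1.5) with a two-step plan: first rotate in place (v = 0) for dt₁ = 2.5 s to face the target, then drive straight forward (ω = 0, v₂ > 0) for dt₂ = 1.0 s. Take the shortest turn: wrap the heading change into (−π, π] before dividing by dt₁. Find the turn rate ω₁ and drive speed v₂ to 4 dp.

heading to target = atan2(-1.5−-0.5, 1−3) = -2.6779
Δθ = wrap(-2.6779 − 2.8798) = 0.7254; ω₁ = Δθ/dt₁ = 0.2902
distance = √((1−3)² + (-1.5−-0.5)²) = 2.2361; v₂ = distance/dt₂ = 2.2361

ω₁ = 0.2902, v₂ = 2.2361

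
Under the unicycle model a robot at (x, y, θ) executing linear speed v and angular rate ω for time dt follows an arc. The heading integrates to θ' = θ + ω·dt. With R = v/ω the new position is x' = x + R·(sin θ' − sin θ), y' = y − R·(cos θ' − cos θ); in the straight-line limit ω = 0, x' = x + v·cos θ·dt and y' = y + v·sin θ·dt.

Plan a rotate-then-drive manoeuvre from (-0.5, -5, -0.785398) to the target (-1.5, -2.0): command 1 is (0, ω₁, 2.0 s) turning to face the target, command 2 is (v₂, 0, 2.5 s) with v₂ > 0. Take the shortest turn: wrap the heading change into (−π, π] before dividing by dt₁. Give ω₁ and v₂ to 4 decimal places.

ω₁ = 1.3390, v₂ = 1.2649

heading to target = atan2(-2−-5, -1.5−-0.5) = 1.8925
Δθ = wrap(1.8925 − -0.7854) = 2.6779; ω₁ = Δθ/dt₁ = 1.3390
distance = √((-1.5−-0.5)² + (-2−-5)²) = 3.1623; v₂ = distance/dt₂ = 1.2649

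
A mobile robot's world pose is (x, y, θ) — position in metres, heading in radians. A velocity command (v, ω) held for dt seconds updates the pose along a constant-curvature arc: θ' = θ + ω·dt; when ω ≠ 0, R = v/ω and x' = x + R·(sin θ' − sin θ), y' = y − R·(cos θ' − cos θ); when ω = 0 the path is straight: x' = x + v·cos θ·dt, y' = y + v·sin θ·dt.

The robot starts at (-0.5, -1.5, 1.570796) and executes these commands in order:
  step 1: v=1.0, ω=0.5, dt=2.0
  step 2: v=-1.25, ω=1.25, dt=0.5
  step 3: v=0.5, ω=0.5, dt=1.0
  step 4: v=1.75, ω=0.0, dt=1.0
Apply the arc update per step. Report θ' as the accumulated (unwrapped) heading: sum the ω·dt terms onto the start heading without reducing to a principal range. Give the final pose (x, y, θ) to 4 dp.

(-2.7851, -1.0433, 3.6958)

step 1: θ'=2.5708 (R=2.0000) → pose (-1.4194, 0.1829, 2.5708)
step 2: θ'=3.1958 (R=-1.0000) → pose (-0.8249, 0.0259, 3.1958)
step 3: θ'=3.6958 (R=1.0000) → pose (-1.2970, -0.1223, 3.6958)
step 4: θ'=3.6958 (straight) → pose (-2.7851, -1.0433, 3.6958)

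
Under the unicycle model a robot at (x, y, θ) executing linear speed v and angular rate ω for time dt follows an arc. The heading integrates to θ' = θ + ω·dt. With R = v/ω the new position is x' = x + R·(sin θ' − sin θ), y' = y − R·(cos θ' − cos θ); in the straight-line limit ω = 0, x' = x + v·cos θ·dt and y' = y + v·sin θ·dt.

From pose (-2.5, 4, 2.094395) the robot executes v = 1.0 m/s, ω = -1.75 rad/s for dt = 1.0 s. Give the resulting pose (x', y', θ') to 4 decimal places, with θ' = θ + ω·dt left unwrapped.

θ' = 2.0944 + -1.75·1.0 = 0.3444
R = v/ω = 1.0/-1.75 = -0.5714
x' = -2.5 + -0.5714·(sin 0.3444 − sin 2.0944) = -2.1981
y' = 4 − -0.5714·(cos 0.3444 − cos 2.0944) = 4.8236

(-2.1981, 4.8236, 0.3444)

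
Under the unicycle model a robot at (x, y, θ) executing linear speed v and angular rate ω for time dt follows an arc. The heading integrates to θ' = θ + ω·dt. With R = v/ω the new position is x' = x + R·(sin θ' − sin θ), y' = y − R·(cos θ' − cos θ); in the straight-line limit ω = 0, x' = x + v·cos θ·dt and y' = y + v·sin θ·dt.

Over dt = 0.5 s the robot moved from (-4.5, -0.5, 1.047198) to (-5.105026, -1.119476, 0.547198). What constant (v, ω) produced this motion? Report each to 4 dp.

Δθ = 0.547198 − 1.047198 = -0.500000
ω = Δθ/dt = -0.500000/0.5 = -1.0000
R = −Δy/(cos θ' − cos θ) = 1.7500
v = R·ω = 1.7500·-1.0000 = -1.7500

v = -1.7500, ω = -1.0000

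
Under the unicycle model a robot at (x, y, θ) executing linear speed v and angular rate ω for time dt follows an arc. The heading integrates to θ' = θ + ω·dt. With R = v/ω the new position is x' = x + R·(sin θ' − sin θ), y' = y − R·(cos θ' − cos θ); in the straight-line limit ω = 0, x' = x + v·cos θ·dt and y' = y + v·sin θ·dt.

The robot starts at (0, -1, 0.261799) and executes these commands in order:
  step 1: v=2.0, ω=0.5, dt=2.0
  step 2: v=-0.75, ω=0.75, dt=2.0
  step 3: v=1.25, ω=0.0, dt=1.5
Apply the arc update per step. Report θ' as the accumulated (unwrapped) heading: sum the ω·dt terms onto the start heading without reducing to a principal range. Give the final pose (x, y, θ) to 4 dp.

step 1: θ'=1.2618 (R=4.0000) → pose (2.7753, 1.6473, 1.2618)
step 2: θ'=2.7618 (R=-1.0000) → pose (3.3572, 0.4144, 2.7618)
step 3: θ'=2.7618 (straight) → pose (1.6158, 1.1096, 2.7618)

(1.6158, 1.1096, 2.7618)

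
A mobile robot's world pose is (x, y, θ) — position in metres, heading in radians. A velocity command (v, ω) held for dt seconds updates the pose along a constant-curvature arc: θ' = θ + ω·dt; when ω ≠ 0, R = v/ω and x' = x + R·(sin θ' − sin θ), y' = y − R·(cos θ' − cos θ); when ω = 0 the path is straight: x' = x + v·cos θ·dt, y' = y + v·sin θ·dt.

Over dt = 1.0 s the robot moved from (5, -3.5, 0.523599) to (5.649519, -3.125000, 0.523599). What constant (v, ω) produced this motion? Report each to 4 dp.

Δθ = 0.523599 − 0.523599 = 0.000000
ω = Δθ/dt = 0.000000/1.0 = 0.0000
ω = 0 → v = (Δx·cos θ + Δy·sin θ)/dt = 0.7500

v = 0.7500, ω = 0.0000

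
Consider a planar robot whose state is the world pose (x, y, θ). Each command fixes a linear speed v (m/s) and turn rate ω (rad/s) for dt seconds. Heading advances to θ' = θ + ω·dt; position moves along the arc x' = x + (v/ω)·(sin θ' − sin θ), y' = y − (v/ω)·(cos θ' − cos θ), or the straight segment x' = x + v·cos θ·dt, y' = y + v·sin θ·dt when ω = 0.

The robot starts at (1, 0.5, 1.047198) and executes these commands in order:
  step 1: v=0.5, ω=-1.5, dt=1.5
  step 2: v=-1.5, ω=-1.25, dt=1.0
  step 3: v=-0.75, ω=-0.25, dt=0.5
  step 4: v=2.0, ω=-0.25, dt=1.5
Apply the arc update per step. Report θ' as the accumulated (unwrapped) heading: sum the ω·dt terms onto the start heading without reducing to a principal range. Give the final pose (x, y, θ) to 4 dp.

step 1: θ'=-1.2028 (R=-0.3333) → pose (1.5997, 0.4532, -1.2028)
step 2: θ'=-2.4528 (R=1.2000) → pose (1.9566, 1.8114, -2.4528)
step 3: θ'=-2.5778 (R=3.0000) → pose (2.2603, 2.0310, -2.5778)
step 4: θ'=-2.9528 (R=-8.0000) → pose (-0.5135, 0.9350, -2.9528)

(-0.5135, 0.9350, -2.9528)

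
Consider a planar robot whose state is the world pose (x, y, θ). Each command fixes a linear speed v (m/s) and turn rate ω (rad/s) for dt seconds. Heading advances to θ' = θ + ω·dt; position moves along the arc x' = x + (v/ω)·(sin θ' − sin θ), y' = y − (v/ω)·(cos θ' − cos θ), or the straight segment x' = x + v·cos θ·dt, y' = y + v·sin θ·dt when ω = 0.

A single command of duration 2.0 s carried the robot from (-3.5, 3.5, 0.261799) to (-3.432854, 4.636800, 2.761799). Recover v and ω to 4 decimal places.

Δθ = 2.761799 − 0.261799 = 2.500000
ω = Δθ/dt = 2.500000/2.0 = 1.2500
R = −Δy/(cos θ' − cos θ) = 0.6000
v = R·ω = 0.6000·1.2500 = 0.7500

v = 0.7500, ω = 1.2500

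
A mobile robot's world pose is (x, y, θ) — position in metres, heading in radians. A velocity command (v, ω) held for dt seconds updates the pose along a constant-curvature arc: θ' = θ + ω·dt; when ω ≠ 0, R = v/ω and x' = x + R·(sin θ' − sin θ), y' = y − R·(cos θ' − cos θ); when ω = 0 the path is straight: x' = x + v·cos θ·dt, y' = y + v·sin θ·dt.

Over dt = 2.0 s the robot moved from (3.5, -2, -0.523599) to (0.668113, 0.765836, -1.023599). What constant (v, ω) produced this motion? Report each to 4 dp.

v = -2.0000, ω = -0.2500

Δθ = -1.023599 − -0.523599 = -0.500000
ω = Δθ/dt = -0.500000/2.0 = -0.2500
R = Δx/(sin θ' − sin θ) = 8.0000
v = R·ω = 8.0000·-0.2500 = -2.0000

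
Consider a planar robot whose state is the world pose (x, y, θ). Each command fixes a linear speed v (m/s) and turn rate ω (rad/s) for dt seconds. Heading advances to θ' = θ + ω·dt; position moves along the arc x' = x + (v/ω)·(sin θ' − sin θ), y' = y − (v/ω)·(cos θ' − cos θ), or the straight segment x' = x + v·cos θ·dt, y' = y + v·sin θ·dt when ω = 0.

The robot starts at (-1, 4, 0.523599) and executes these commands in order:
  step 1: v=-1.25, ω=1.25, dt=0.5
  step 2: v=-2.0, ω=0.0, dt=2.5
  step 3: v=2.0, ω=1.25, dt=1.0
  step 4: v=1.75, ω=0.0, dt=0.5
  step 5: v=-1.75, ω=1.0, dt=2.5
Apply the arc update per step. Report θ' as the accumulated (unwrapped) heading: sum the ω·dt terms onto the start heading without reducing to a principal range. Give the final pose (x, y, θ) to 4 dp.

(-1.5789, 3.0214, 4.8986)

step 1: θ'=1.1486 (R=-1.0000) → pose (-1.4122, 3.5437, 1.1486)
step 2: θ'=1.1486 (straight) → pose (-3.4610, -1.0172, 1.1486)
step 3: θ'=2.3986 (R=1.6000) → pose (-3.8381, 0.8167, 2.3986)
step 4: θ'=2.3986 (straight) → pose (-4.4825, 1.4087, 2.3986)
step 5: θ'=4.8986 (R=-1.7500) → pose (-1.5789, 3.0214, 4.8986)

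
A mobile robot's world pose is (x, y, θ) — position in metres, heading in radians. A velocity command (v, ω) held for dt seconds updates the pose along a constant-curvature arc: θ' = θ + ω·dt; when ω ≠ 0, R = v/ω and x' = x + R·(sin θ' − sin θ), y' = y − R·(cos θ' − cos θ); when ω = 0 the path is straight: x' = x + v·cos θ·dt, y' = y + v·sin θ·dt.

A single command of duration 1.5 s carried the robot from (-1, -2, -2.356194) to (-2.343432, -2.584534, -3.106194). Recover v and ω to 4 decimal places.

v = 1.0000, ω = -0.5000

Δθ = -3.106194 − -2.356194 = -0.750000
ω = Δθ/dt = -0.750000/1.5 = -0.5000
R = Δx/(sin θ' − sin θ) = -2.0000
v = R·ω = -2.0000·-0.5000 = 1.0000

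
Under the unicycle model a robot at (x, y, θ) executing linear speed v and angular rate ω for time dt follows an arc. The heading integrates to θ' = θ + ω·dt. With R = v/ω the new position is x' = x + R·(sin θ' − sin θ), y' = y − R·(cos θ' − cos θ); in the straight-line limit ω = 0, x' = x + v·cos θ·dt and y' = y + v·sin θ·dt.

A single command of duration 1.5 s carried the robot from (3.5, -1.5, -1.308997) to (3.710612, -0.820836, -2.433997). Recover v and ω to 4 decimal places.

Δθ = -2.433997 − -1.308997 = -1.125000
ω = Δθ/dt = -1.125000/1.5 = -0.7500
R = −Δy/(cos θ' − cos θ) = 0.6667
v = R·ω = 0.6667·-0.7500 = -0.5000

v = -0.5000, ω = -0.7500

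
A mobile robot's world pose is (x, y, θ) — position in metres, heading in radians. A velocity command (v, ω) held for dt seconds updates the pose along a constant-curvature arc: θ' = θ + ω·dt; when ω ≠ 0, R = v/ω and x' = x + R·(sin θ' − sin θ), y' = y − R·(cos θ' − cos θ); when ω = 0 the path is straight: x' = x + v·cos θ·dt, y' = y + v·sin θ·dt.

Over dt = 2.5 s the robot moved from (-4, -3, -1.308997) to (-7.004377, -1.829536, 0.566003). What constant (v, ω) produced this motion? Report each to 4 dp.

v = -1.5000, ω = 0.7500

Δθ = 0.566003 − -1.308997 = 1.875000
ω = Δθ/dt = 1.875000/2.5 = 0.7500
R = Δx/(sin θ' − sin θ) = -2.0000
v = R·ω = -2.0000·0.7500 = -1.5000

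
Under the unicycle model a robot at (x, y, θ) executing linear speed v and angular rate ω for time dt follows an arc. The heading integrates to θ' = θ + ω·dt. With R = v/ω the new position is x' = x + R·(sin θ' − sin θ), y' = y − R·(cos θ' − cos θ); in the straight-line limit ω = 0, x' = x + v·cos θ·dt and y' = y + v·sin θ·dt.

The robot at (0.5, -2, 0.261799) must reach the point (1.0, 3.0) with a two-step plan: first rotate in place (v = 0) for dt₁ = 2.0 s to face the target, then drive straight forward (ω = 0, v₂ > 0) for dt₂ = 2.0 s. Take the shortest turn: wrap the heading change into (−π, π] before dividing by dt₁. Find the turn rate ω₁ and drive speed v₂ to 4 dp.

heading to target = atan2(3−-2, 1−0.5) = 1.4711
Δθ = wrap(1.4711 − 0.2618) = 1.2093; ω₁ = Δθ/dt₁ = 0.6047
distance = √((1−0.5)² + (3−-2)²) = 5.0249; v₂ = distance/dt₂ = 2.5125

ω₁ = 0.6047, v₂ = 2.5125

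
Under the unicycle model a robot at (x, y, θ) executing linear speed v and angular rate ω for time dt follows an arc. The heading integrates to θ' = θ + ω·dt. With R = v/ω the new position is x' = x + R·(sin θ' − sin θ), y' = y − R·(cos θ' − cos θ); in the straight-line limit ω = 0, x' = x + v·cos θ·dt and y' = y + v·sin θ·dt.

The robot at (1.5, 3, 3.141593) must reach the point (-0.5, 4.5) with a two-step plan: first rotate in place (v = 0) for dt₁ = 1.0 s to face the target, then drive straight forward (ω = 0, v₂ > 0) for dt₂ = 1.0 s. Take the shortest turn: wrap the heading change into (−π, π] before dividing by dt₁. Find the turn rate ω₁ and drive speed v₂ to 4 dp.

heading to target = atan2(4.5−3, -0.5−1.5) = 2.4981
Δθ = wrap(2.4981 − 3.1416) = -0.6435; ω₁ = Δθ/dt₁ = -0.6435
distance = √((-0.5−1.5)² + (4.5−3)²) = 2.5000; v₂ = distance/dt₂ = 2.5000

ω₁ = -0.6435, v₂ = 2.5000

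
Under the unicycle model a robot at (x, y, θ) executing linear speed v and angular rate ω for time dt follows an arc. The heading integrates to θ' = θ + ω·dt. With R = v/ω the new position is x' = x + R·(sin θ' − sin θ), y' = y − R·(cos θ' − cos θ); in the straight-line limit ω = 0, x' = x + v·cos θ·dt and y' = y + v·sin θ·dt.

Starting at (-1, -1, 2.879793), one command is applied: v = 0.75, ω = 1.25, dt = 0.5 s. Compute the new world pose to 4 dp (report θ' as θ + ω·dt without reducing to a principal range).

θ' = 2.8798 + 1.25·0.5 = 3.5048
R = v/ω = 0.75/1.25 = 0.6000
x' = -1 + 0.6000·(sin 3.5048 − sin 2.8798) = -1.3685
y' = -1 − 0.6000·(cos 3.5048 − cos 2.8798) = -1.0187

(-1.3685, -1.0187, 3.5048)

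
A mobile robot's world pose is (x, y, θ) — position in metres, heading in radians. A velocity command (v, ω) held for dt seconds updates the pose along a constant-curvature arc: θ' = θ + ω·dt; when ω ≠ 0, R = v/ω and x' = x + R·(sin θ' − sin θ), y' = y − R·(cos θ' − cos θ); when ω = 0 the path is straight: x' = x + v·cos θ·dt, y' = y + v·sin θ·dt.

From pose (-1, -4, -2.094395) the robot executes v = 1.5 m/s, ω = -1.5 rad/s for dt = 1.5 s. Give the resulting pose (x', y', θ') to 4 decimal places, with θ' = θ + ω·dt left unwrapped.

θ' = -2.0944 + -1.5·1.5 = -4.3444
R = v/ω = 1.5/-1.5 = -1.0000
x' = -1 + -1.0000·(sin -4.3444 − sin -2.0944) = -2.7991
y' = -4 − -1.0000·(cos -4.3444 − cos -2.0944) = -3.8597

(-2.7991, -3.8597, -4.3444)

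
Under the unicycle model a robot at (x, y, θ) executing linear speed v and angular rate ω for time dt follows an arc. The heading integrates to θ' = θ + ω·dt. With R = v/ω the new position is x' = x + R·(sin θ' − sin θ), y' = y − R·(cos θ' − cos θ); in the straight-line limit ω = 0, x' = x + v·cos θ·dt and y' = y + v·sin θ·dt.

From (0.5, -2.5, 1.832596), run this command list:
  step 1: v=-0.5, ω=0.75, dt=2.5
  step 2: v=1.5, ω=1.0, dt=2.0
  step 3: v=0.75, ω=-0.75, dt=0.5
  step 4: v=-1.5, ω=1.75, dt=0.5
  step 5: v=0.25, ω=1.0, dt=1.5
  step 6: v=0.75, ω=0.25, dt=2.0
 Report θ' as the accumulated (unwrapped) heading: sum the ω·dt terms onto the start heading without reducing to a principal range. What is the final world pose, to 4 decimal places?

(1.2387, -3.6264, 8.2076)

step 1: θ'=3.7076 (R=-0.6667) → pose (1.5015, -2.8902, 3.7076)
step 2: θ'=5.7076 (R=1.5000) → pose (1.4894, -5.4145, 5.7076)
step 3: θ'=5.3326 (R=-1.0000) → pose (1.7588, -5.6722, 5.3326)
step 4: θ'=6.2076 (R=-0.8571) → pose (1.1260, -5.3157, 6.2076)
step 5: θ'=7.7076 (R=0.2500) → pose (1.3922, -5.1029, 7.7076)
step 6: θ'=8.2076 (R=3.0000) → pose (1.2387, -3.6264, 8.2076)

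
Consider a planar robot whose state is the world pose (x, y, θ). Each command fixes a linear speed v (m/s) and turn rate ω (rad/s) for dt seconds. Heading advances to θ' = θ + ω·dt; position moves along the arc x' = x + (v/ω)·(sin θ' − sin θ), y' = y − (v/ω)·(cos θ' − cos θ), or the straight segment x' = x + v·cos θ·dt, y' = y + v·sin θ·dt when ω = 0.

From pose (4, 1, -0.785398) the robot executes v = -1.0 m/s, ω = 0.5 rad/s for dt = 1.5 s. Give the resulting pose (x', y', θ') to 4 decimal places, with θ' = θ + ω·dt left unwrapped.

θ' = -0.7854 + 0.5·1.5 = -0.0354
R = v/ω = -1.0/0.5 = -2.0000
x' = 4 + -2.0000·(sin -0.0354 − sin -0.7854) = 2.6566
y' = 1 − -2.0000·(cos -0.0354 − cos -0.7854) = 1.5845

(2.6566, 1.5845, -0.0354)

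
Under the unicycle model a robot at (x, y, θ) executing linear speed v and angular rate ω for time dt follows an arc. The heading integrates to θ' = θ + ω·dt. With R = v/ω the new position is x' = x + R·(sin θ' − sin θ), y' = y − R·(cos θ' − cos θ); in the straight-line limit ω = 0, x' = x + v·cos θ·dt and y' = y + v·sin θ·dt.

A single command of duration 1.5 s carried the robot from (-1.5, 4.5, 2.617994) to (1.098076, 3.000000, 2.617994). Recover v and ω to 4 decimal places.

v = -2.0000, ω = 0.0000

Δθ = 2.617994 − 2.617994 = 0.000000
ω = Δθ/dt = 0.000000/1.5 = 0.0000
ω = 0 → v = (Δx·cos θ + Δy·sin θ)/dt = -2.0000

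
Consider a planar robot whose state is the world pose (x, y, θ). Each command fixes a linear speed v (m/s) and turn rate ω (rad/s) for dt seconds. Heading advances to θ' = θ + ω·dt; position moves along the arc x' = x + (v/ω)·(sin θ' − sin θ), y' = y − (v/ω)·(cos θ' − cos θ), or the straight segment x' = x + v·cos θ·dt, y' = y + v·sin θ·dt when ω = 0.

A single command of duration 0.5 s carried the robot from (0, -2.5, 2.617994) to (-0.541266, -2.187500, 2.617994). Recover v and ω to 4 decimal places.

Δθ = 2.617994 − 2.617994 = 0.000000
ω = Δθ/dt = 0.000000/0.5 = 0.0000
ω = 0 → v = (Δx·cos θ + Δy·sin θ)/dt = 1.2500

v = 1.2500, ω = 0.0000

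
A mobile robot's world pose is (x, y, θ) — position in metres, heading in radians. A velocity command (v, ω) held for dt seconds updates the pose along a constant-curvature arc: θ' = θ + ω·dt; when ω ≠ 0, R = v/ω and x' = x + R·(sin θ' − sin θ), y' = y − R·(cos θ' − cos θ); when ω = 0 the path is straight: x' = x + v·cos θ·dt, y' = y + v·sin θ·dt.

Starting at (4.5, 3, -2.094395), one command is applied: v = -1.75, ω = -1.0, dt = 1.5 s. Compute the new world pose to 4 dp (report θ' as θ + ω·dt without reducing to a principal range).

(6.7811, 3.6986, -3.5944)

θ' = -2.0944 + -1.0·1.5 = -3.5944
R = v/ω = -1.75/-1.0 = 1.7500
x' = 4.5 + 1.7500·(sin -3.5944 − sin -2.0944) = 6.7811
y' = 3 − 1.7500·(cos -3.5944 − cos -2.0944) = 3.6986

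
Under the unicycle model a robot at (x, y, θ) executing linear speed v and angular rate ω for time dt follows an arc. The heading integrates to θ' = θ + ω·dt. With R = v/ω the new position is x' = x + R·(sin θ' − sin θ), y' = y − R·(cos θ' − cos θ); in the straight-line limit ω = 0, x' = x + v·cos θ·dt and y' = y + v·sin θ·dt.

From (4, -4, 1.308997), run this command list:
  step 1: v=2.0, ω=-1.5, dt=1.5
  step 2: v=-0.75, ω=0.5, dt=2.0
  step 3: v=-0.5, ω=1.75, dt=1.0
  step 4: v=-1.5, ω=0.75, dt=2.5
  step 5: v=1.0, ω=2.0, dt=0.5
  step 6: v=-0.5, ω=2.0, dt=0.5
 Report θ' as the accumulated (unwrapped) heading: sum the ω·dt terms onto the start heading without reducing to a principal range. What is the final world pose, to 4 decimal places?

step 1: θ'=-0.9410 (R=-1.3333) → pose (6.3654, -3.5598, -0.9410)
step 2: θ'=0.0590 (R=-1.5000) → pose (5.0648, -2.9459, 0.0590)
step 3: θ'=1.8090 (R=-0.2857) → pose (4.8040, -3.2985, 1.8090)
step 4: θ'=3.6840 (R=-2.0000) → pose (7.7799, -4.5395, 3.6840)
step 5: θ'=4.6840 (R=0.5000) → pose (7.5382, -4.9536, 4.6840)
step 6: θ'=5.6840 (R=-0.2500) → pose (7.4293, -4.7400, 5.6840)

(7.4293, -4.7400, 5.6840)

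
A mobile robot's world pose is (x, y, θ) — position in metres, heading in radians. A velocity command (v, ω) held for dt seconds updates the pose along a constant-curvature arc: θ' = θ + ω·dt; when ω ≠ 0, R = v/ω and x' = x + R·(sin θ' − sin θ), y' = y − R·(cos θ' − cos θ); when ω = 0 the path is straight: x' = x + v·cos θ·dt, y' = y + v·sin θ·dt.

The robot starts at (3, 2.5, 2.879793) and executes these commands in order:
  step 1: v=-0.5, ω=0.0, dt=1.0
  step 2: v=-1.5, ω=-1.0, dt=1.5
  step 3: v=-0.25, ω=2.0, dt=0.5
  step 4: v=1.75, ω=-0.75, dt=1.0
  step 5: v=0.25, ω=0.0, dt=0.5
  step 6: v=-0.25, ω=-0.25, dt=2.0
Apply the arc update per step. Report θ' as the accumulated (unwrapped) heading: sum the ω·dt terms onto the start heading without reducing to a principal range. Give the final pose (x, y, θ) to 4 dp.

(3.7838, 1.7125, 1.1298)

step 1: θ'=2.8798 (straight) → pose (3.4830, 2.3706, 2.8798)
step 2: θ'=1.3798 (R=1.5000) → pose (4.5675, 0.6369, 1.3798)
step 3: θ'=2.3798 (R=-0.1250) → pose (4.6039, 0.5228, 2.3798)
step 4: θ'=1.6298 (R=-2.3333) → pose (3.8852, 2.0736, 1.6298)
step 5: θ'=1.6298 (straight) → pose (3.8778, 2.1983, 1.6298)
step 6: θ'=1.1298 (R=1.0000) → pose (3.7838, 1.7125, 1.1298)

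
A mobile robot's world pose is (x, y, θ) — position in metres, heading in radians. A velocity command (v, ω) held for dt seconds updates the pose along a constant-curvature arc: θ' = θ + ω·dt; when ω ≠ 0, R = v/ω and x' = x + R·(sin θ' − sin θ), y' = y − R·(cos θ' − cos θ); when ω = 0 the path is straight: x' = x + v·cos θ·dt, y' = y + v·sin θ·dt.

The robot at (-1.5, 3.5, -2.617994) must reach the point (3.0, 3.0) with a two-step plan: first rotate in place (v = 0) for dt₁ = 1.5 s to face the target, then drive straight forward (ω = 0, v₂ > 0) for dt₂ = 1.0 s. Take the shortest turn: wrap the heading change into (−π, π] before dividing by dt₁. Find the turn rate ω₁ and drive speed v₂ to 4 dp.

heading to target = atan2(3−3.5, 3−-1.5) = -0.1107
Δθ = wrap(-0.1107 − -2.6180) = 2.5073; ω₁ = Δθ/dt₁ = 1.6716
distance = √((3−-1.5)² + (3−3.5)²) = 4.5277; v₂ = distance/dt₂ = 4.5277

ω₁ = 1.6716, v₂ = 4.5277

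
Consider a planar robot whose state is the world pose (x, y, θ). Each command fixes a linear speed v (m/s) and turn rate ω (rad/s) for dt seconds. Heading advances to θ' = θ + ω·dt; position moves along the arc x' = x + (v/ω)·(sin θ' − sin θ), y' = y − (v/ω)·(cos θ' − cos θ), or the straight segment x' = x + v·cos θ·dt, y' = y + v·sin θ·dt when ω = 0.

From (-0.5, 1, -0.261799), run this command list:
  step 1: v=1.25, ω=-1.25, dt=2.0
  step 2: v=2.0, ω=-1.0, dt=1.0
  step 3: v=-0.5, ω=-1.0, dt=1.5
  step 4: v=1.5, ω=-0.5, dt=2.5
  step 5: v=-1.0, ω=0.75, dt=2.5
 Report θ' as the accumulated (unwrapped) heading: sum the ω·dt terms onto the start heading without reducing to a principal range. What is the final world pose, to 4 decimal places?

(-0.5495, -1.3766, -4.6368)

step 1: θ'=-2.7618 (R=-1.0000) → pose (-0.3881, -0.8947, -2.7618)
step 2: θ'=-3.7618 (R=-2.0000) → pose (-2.2920, -0.6647, -3.7618)
step 3: θ'=-5.2618 (R=0.5000) → pose (-2.1561, -1.3327, -5.2618)
step 4: θ'=-6.5118 (R=-3.0000) → pose (1.0822, 0.0227, -6.5118)
step 5: θ'=-4.6368 (R=-1.3333) → pose (-0.5495, -1.3766, -4.6368)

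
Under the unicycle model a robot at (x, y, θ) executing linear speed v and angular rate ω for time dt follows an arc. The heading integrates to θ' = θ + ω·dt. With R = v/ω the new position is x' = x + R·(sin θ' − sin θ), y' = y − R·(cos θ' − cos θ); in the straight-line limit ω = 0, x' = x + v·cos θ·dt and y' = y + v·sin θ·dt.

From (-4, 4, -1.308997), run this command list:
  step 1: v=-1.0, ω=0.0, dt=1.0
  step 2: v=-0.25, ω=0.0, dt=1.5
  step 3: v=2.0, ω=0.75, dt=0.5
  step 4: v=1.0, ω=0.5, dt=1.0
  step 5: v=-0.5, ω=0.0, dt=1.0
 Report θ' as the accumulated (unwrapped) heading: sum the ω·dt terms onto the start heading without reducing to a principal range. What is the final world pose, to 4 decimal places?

step 1: θ'=-1.3090 (straight) → pose (-4.2588, 4.9659, -1.3090)
step 2: θ'=-1.3090 (straight) → pose (-4.3559, 5.3281, -1.3090)
step 3: θ'=-0.9340 (R=2.6667) → pose (-3.9241, 4.4327, -0.9340)
step 4: θ'=-0.4340 (R=2.0000) → pose (-3.1571, 3.8073, -0.4340)
step 5: θ'=-0.4340 (straight) → pose (-3.6107, 4.0176, -0.4340)

(-3.6107, 4.0176, -0.4340)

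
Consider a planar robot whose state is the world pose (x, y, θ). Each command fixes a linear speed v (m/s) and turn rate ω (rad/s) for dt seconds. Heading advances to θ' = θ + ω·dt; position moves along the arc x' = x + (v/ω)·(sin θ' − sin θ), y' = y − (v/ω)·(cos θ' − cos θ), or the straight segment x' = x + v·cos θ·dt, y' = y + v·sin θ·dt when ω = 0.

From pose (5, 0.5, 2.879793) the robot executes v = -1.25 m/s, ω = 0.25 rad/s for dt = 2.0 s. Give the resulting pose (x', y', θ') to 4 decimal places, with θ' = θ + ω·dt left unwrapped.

θ' = 2.8798 + 0.25·2.0 = 3.3798
R = v/ω = -1.25/0.25 = -5.0000
x' = 5 + -5.0000·(sin 3.3798 − sin 2.8798) = 7.4739
y' = 0.5 − -5.0000·(cos 3.3798 − cos 2.8798) = 0.4708

(7.4739, 0.4708, 3.3798)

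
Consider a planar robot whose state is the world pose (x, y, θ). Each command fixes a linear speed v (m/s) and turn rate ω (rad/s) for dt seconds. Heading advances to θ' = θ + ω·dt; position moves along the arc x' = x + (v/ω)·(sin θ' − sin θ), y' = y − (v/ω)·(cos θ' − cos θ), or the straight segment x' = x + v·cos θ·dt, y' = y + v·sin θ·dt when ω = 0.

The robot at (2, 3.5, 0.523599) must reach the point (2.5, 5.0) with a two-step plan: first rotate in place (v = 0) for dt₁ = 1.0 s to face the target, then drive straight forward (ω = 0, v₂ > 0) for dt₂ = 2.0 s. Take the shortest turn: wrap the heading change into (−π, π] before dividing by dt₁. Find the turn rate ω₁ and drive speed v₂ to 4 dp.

ω₁ = 0.7254, v₂ = 0.7906

heading to target = atan2(5−3.5, 2.5−2) = 1.2490
Δθ = wrap(1.2490 − 0.5236) = 0.7254; ω₁ = Δθ/dt₁ = 0.7254
distance = √((2.5−2)² + (5−3.5)²) = 1.5811; v₂ = distance/dt₂ = 0.7906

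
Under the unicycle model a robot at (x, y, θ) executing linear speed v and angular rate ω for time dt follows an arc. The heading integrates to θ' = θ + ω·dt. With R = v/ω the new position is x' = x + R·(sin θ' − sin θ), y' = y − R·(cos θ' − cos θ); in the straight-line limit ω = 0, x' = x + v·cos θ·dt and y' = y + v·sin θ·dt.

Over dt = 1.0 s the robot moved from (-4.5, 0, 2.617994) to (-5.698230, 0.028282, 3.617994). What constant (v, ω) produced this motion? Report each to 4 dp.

v = 1.2500, ω = 1.0000

Δθ = 3.617994 − 2.617994 = 1.000000
ω = Δθ/dt = 1.000000/1.0 = 1.0000
R = Δx/(sin θ' − sin θ) = 1.2500
v = R·ω = 1.2500·1.0000 = 1.2500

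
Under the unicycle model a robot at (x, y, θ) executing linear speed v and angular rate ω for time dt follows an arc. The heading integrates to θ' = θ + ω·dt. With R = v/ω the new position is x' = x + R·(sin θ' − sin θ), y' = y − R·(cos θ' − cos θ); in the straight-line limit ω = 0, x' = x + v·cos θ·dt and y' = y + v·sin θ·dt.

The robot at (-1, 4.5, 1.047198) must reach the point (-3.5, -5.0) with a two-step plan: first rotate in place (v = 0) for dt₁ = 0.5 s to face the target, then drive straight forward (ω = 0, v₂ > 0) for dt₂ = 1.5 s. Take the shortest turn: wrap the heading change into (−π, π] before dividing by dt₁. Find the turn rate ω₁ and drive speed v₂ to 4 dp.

heading to target = atan2(-5−4.5, -3.5−-1) = -1.8281
Δθ = wrap(-1.8281 − 1.0472) = -2.8753; ω₁ = Δθ/dt₁ = -5.7506
distance = √((-3.5−-1)² + (-5−4.5)²) = 9.8234; v₂ = distance/dt₂ = 6.5490

ω₁ = -5.7506, v₂ = 6.5490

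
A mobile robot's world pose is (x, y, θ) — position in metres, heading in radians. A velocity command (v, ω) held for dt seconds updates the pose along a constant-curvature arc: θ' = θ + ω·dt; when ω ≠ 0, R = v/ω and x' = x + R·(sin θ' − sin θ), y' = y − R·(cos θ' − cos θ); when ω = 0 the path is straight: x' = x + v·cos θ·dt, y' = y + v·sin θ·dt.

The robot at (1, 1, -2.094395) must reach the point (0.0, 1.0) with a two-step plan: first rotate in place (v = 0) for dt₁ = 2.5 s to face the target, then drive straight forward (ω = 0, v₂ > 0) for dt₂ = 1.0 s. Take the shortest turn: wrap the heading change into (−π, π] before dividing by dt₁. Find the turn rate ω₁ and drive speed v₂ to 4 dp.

heading to target = atan2(1−1, 0−1) = 3.1416
Δθ = wrap(3.1416 − -2.0944) = -1.0472; ω₁ = Δθ/dt₁ = -0.4189
distance = √((0−1)² + (1−1)²) = 1.0000; v₂ = distance/dt₂ = 1.0000

ω₁ = -0.4189, v₂ = 1.0000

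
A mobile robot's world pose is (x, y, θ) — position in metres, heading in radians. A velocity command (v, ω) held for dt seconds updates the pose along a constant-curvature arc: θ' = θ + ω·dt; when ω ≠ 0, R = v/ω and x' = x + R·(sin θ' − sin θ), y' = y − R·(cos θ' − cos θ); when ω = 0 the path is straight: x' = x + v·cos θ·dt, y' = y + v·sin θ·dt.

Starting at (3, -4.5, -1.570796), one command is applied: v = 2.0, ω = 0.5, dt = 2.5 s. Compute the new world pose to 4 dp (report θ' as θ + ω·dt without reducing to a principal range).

(5.7387, -8.2959, -0.3208)

θ' = -1.5708 + 0.5·2.5 = -0.3208
R = v/ω = 2.0/0.5 = 4.0000
x' = 3 + 4.0000·(sin -0.3208 − sin -1.5708) = 5.7387
y' = -4.5 − 4.0000·(cos -0.3208 − cos -1.5708) = -8.2959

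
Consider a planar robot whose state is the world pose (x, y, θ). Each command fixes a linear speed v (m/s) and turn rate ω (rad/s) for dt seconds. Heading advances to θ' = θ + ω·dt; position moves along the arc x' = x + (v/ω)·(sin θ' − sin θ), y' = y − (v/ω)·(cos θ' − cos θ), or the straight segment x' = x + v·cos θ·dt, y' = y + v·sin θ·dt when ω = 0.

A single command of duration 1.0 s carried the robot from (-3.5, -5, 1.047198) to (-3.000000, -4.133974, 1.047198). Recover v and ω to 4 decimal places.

v = 1.0000, ω = 0.0000

Δθ = 1.047198 − 1.047198 = 0.000000
ω = Δθ/dt = 0.000000/1.0 = 0.0000
ω = 0 → v = (Δx·cos θ + Δy·sin θ)/dt = 1.0000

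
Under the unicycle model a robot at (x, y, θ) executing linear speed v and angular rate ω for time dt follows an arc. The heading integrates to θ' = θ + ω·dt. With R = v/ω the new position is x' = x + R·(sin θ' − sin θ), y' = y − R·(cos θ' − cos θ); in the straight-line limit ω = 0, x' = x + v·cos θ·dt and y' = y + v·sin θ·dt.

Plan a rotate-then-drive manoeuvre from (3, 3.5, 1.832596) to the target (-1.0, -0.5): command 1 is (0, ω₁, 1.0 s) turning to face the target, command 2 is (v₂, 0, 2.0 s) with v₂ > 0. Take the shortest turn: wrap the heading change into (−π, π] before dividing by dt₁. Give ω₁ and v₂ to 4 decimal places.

ω₁ = 2.0944, v₂ = 2.8284

heading to target = atan2(-0.5−3.5, -1−3) = -2.3562
Δθ = wrap(-2.3562 − 1.8326) = 2.0944; ω₁ = Δθ/dt₁ = 2.0944
distance = √((-1−3)² + (-0.5−3.5)²) = 5.6569; v₂ = distance/dt₂ = 2.8284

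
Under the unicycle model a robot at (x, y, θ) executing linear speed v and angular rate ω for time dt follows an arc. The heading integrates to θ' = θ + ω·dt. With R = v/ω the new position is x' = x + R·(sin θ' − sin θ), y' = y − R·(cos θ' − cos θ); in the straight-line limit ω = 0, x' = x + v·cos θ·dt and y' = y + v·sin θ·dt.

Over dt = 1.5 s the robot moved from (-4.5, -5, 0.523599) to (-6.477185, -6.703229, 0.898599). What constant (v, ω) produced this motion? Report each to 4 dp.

v = -1.7500, ω = 0.2500

Δθ = 0.898599 − 0.523599 = 0.375000
ω = Δθ/dt = 0.375000/1.5 = 0.2500
R = Δx/(sin θ' − sin θ) = -7.0000
v = R·ω = -7.0000·0.2500 = -1.7500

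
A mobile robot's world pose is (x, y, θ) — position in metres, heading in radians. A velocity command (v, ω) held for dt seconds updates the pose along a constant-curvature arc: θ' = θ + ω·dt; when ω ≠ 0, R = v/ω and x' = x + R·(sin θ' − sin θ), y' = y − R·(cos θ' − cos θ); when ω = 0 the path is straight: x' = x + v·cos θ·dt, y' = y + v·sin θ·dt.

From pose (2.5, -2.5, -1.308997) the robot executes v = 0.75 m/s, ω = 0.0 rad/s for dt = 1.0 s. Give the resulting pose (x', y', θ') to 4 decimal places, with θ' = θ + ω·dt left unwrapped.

θ' = -1.3090 + 0.0·1.0 = -1.3090
ω = 0 → straight: x' = 2.5 + 0.75·cos(-1.3090)·1.0 = 2.6941
y' = -2.5 + 0.75·sin(-1.3090)·1.0 = -3.2244

(2.6941, -3.2244, -1.3090)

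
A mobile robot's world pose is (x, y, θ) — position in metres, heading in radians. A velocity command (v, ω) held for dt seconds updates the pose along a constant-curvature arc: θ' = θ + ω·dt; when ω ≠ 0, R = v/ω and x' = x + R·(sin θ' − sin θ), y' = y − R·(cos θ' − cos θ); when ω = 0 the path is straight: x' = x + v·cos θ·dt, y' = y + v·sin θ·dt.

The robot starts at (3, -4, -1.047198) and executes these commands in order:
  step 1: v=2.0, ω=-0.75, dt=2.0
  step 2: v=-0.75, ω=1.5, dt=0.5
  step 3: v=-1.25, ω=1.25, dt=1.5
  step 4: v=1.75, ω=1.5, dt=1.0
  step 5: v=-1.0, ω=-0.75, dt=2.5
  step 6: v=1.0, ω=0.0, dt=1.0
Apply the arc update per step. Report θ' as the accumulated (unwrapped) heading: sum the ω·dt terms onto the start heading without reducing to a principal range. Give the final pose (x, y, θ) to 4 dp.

step 1: θ'=-2.5472 (R=-2.6667) → pose (2.1840, -7.5426, -2.5472)
step 2: θ'=-1.7972 (R=-0.5000) → pose (2.3912, -7.2406, -1.7972)
step 3: θ'=0.0778 (R=-1.0000) → pose (1.3390, -6.0192, 0.0778)
step 4: θ'=1.5778 (R=1.1667) → pose (2.4149, -4.8479, 1.5778)
step 5: θ'=-0.2972 (R=1.3333) → pose (0.6912, -6.1321, -0.2972)
step 6: θ'=-0.2972 (straight) → pose (1.6473, -6.4249, -0.2972)

(1.6473, -6.4249, -0.2972)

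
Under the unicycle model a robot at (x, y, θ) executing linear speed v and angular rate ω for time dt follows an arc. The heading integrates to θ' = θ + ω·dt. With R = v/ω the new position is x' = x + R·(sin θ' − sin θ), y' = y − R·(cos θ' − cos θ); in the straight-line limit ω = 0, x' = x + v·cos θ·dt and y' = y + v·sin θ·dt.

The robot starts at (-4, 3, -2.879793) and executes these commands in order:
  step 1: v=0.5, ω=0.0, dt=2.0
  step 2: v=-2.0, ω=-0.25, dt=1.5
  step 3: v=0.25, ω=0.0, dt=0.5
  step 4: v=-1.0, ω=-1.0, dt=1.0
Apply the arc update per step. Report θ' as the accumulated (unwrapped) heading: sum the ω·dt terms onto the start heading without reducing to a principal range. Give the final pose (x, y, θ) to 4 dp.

step 1: θ'=-2.8798 (straight) → pose (-4.9659, 2.7412, -2.8798)
step 2: θ'=-3.2548 (R=8.0000) → pose (-1.9917, 2.9626, -3.2548)
step 3: θ'=-3.2548 (straight) → pose (-2.1159, 2.9767, -3.2548)
step 4: θ'=-4.2548 (R=1.0000) → pose (-1.3317, 2.4249, -4.2548)

(-1.3317, 2.4249, -4.2548)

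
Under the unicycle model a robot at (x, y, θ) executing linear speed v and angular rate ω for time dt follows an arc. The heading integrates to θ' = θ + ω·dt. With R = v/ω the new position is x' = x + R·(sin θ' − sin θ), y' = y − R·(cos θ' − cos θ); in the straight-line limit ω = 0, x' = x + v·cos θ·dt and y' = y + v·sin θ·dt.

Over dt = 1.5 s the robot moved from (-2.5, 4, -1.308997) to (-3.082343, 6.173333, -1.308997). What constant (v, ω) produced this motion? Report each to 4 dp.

Δθ = -1.308997 − -1.308997 = 0.000000
ω = Δθ/dt = 0.000000/1.5 = 0.0000
ω = 0 → v = (Δx·cos θ + Δy·sin θ)/dt = -1.5000

v = -1.5000, ω = 0.0000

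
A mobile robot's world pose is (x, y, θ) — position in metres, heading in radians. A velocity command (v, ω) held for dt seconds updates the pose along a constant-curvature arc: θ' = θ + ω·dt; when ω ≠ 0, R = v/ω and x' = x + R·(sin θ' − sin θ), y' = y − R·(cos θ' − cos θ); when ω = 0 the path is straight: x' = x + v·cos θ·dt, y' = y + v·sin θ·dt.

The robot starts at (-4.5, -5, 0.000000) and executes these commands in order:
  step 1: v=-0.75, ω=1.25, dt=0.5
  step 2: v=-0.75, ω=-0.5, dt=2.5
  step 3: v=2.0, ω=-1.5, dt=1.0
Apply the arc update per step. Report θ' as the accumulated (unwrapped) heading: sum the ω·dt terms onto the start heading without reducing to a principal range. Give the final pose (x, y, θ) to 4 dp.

(-6.2527, -6.8964, -2.1250)

step 1: θ'=0.6250 (R=-0.6000) → pose (-4.8511, -5.1134, 0.6250)
step 2: θ'=-0.6250 (R=1.5000) → pose (-6.6064, -5.1134, -0.6250)
step 3: θ'=-2.1250 (R=-1.3333) → pose (-6.2527, -6.8964, -2.1250)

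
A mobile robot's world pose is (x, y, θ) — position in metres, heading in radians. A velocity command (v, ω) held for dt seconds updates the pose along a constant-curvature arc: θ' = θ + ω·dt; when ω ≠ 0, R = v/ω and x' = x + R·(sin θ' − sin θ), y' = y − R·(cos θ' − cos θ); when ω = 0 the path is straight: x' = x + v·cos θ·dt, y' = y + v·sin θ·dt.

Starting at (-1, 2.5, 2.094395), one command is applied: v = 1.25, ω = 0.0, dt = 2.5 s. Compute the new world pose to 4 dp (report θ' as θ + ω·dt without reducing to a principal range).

θ' = 2.0944 + 0.0·2.5 = 2.0944
ω = 0 → straight: x' = -1 + 1.25·cos(2.0944)·2.5 = -2.5625
y' = 2.5 + 1.25·sin(2.0944)·2.5 = 5.2063

(-2.5625, 5.2063, 2.0944)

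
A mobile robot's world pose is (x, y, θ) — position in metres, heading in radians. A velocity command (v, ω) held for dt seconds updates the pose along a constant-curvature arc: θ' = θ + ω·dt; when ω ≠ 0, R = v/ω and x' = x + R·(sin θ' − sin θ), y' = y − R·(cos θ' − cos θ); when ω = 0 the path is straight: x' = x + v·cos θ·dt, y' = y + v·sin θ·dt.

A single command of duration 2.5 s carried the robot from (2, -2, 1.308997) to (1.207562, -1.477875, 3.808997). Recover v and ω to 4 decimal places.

Δθ = 3.808997 − 1.308997 = 2.500000
ω = Δθ/dt = 2.500000/2.5 = 1.0000
R = Δx/(sin θ' − sin θ) = 0.5000
v = R·ω = 0.5000·1.0000 = 0.5000

v = 0.5000, ω = 1.0000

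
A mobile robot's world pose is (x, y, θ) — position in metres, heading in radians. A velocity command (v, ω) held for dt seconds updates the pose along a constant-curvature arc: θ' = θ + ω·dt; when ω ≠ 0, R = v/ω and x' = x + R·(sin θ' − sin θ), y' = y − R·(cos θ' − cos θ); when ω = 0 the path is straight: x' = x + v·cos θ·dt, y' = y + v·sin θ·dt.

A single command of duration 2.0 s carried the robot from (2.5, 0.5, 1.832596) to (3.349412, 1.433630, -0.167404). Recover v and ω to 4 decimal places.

Δθ = -0.167404 − 1.832596 = -2.000000
ω = Δθ/dt = -2.000000/2.0 = -1.0000
R = −Δy/(cos θ' − cos θ) = -0.7500
v = R·ω = -0.7500·-1.0000 = 0.7500

v = 0.7500, ω = -1.0000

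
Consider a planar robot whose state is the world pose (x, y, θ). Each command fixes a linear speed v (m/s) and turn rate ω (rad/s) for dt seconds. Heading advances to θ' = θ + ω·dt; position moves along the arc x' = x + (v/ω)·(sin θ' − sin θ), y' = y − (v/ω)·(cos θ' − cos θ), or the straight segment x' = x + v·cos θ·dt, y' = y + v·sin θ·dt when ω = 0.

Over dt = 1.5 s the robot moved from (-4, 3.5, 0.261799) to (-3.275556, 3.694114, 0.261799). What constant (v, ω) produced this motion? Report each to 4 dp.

Δθ = 0.261799 − 0.261799 = 0.000000
ω = Δθ/dt = 0.000000/1.5 = 0.0000
ω = 0 → v = (Δx·cos θ + Δy·sin θ)/dt = 0.5000

v = 0.5000, ω = 0.0000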